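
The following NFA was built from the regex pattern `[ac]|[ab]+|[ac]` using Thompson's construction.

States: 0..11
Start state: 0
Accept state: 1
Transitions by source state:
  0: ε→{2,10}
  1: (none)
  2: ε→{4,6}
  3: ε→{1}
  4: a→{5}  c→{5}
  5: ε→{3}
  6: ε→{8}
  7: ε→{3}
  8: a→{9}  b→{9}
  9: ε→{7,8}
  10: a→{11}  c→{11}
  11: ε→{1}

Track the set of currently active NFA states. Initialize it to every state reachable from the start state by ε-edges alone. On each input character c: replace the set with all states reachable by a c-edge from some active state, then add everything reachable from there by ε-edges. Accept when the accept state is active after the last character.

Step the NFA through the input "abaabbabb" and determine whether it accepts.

Answer: ACCEPT

Derivation:
S₀ = ε-closure({0}) = {0,2,4,6,8,10}
'a' @ 1: {1,3,5,7,8,9,11}  [accepting]
'b' @ 2: {1,3,7,8,9}  [accepting]
'a' @ 3: {1,3,7,8,9}  [accepting]
'a' @ 4: {1,3,7,8,9}  [accepting]
'b' @ 5: {1,3,7,8,9}  [accepting]
'b' @ 6: {1,3,7,8,9}  [accepting]
'a' @ 7: {1,3,7,8,9}  [accepting]
'b' @ 8: {1,3,7,8,9}  [accepting]
'b' @ 9: {1,3,7,8,9}  [accepting]
end set {1,3,7,8,9} — state 1 in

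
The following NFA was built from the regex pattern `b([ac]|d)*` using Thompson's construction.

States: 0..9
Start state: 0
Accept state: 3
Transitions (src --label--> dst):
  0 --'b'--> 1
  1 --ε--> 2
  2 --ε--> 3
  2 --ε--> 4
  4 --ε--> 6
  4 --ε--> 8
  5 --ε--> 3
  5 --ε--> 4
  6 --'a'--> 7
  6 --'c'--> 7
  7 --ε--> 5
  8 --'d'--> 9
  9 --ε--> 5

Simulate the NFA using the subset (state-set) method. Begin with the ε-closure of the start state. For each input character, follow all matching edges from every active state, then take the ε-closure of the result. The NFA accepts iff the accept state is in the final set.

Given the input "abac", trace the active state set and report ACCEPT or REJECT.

initial (ε-close {0}): {0}
'a' @ 1: {}  — dead — no transitions
rest 'bac' ignored (set empty)
after full input: {}  (accept=3 not in)

Answer: REJECT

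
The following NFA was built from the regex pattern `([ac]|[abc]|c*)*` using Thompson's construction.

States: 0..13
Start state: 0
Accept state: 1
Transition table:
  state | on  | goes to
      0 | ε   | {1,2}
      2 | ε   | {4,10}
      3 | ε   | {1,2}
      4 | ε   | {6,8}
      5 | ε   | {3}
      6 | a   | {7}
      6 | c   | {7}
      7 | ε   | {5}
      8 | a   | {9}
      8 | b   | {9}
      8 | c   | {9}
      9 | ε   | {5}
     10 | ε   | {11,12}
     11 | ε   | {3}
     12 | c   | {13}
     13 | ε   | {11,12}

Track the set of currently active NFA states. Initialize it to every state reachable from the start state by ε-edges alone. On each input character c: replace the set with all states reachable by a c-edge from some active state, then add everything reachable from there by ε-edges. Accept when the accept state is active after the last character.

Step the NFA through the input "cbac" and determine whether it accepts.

Answer: ACCEPT

Steps:
S₀ = ε-closure({0}) = {0,1,2,3,4,6,8,10,11,12}
'c' @ 1: {1,2,3,4,5,6,7,8,9,10,11,12,13}  ✓accept
'b' @ 2: {1,2,3,4,5,6,8,9,10,11,12}  ✓accept
'a' @ 3: {1,2,3,4,5,6,7,8,9,10,11,12}  ✓accept
'c' @ 4: {1,2,3,4,5,6,7,8,9,10,11,12,13}  ✓accept
after full input: {1,2,3,4,5,6,7,8,9,10,11,12,13}  (accept=1 in)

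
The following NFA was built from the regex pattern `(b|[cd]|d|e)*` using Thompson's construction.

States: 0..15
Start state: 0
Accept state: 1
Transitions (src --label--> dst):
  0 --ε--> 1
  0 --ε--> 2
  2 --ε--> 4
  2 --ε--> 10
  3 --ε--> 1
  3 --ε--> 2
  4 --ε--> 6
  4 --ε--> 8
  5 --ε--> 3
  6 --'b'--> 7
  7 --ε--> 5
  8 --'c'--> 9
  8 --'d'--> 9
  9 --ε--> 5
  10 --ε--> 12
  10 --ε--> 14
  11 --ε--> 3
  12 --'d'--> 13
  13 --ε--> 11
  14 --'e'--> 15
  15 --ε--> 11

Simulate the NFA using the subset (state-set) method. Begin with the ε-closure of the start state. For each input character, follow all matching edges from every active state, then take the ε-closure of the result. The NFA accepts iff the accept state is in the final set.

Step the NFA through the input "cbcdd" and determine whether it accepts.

start: ε-closure({0}) = {0,1,2,4,6,8,10,12,14}
'c' @ 1: {1,2,3,4,5,6,8,9,10,12,14}  (accept∈set)
'b' @ 2: {1,2,3,4,5,6,7,8,10,12,14}  (accept∈set)
'c' @ 3: {1,2,3,4,5,6,8,9,10,12,14}  (accept∈set)
'd' @ 4: {1,2,3,4,5,6,8,9,10,11,12,13,14}  (accept∈set)
'd' @ 5: {1,2,3,4,5,6,8,9,10,11,12,13,14}  (accept∈set)
final: {1,2,3,4,5,6,8,9,10,11,12,13,14}; accept 1 in set

Answer: ACCEPT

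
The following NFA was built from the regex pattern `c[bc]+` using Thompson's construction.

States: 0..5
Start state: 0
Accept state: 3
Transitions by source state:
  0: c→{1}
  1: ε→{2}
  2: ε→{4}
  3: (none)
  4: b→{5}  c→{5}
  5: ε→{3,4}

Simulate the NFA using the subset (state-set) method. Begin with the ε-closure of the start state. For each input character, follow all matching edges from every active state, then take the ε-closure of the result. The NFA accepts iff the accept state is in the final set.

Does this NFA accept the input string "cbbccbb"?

initial (ε-close {0}): {0}
'c' @ 1: {1,2,4}
'b' @ 2: {3,4,5}  (accept∈set)
'b' @ 3: {3,4,5}  (accept∈set)
'c' @ 4: {3,4,5}  (accept∈set)
'c' @ 5: {3,4,5}  (accept∈set)
'b' @ 6: {3,4,5}  (accept∈set)
'b' @ 7: {3,4,5}  (accept∈set)
final: {3,4,5}; accept 3 in set

Answer: ACCEPT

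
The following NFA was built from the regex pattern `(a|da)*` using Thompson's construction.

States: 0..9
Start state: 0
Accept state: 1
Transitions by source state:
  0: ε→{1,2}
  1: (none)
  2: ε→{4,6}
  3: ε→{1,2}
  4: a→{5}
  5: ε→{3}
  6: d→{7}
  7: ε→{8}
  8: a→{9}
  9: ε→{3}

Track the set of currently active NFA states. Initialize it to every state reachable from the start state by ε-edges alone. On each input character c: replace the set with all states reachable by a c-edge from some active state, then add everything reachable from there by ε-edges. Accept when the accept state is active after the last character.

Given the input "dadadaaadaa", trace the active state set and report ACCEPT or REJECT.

start: ε-closure({0}) = {0,1,2,4,6}
'd' @ 1: {7,8}
'a' @ 2: {1,2,3,4,6,9}  [accepting]
'd' @ 3: {7,8}
'a' @ 4: {1,2,3,4,6,9}  [accepting]
'd' @ 5: {7,8}
'a' @ 6: {1,2,3,4,6,9}  [accepting]
'a' @ 7: {1,2,3,4,5,6}  [accepting]
'a' @ 8: {1,2,3,4,5,6}  [accepting]
'd' @ 9: {7,8}
'a' @ 10: {1,2,3,4,6,9}  [accepting]
'a' @ 11: {1,2,3,4,5,6}  [accepting]
after full input: {1,2,3,4,5,6}  (accept=1 in)

Answer: ACCEPT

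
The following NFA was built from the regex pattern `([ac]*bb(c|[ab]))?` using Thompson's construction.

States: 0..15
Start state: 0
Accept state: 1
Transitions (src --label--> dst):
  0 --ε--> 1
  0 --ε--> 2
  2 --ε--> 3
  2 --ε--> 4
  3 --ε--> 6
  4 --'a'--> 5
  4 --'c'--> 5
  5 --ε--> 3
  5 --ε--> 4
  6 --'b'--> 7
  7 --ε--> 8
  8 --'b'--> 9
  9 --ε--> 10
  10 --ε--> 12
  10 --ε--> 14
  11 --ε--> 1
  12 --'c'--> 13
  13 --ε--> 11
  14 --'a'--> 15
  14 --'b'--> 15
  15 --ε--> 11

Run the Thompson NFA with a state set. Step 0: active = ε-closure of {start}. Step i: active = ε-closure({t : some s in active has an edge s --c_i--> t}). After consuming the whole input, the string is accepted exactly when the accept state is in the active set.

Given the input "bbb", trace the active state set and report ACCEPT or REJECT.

Answer: ACCEPT

Derivation:
start: ε-closure({0}) = {0,1,2,3,4,6}
'b' @ 1: {7,8}
'b' @ 2: {9,10,12,14}
'b' @ 3: {1,11,15}  [accepting]
after full input: {1,11,15}  (accept=1 in)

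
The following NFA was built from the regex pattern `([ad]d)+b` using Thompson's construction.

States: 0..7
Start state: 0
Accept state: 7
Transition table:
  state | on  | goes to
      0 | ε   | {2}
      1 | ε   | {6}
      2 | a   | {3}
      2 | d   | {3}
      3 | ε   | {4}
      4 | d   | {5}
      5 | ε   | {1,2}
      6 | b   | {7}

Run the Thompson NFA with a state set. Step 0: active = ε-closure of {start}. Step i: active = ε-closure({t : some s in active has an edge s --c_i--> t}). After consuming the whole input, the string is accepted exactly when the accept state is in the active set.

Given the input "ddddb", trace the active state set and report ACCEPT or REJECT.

initial (ε-close {0}): {0,2}
'd' @ 1: {3,4}
'd' @ 2: {1,2,5,6}
'd' @ 3: {3,4}
'd' @ 4: {1,2,5,6}
'b' @ 5: {7}  ✓accept
after full input: {7}  (accept=7 in)

Answer: ACCEPT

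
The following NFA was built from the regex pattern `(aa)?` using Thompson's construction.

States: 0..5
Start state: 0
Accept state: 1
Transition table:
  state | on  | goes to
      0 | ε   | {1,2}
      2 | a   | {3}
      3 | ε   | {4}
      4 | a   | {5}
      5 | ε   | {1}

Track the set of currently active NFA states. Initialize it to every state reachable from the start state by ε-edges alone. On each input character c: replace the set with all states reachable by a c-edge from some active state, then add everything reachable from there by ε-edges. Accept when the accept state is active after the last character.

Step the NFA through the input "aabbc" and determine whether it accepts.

Answer: REJECT

Derivation:
initial (ε-close {0}): {0,1,2}
'a' @ 1: {3,4}
'a' @ 2: {1,5}  [accepting]
'b' @ 3: {}  — state set empty
rest 'bc' ignored (set empty)
final: {}; accept 1 not in set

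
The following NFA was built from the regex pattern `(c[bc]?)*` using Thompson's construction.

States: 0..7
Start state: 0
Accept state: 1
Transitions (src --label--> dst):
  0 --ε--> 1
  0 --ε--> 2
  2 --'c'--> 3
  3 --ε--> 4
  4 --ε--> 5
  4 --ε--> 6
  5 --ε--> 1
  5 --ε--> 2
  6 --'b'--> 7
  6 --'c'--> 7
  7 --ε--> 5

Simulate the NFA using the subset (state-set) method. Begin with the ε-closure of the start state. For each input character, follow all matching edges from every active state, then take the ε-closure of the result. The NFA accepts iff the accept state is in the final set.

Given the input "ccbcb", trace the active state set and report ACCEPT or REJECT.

S₀ = ε-closure({0}) = {0,1,2}
'c' @ 1: {1,2,3,4,5,6}  ✓accept
'c' @ 2: {1,2,3,4,5,6,7}  ✓accept
'b' @ 3: {1,2,5,7}  ✓accept
'c' @ 4: {1,2,3,4,5,6}  ✓accept
'b' @ 5: {1,2,5,7}  ✓accept
final: {1,2,5,7}; accept 1 in set

Answer: ACCEPT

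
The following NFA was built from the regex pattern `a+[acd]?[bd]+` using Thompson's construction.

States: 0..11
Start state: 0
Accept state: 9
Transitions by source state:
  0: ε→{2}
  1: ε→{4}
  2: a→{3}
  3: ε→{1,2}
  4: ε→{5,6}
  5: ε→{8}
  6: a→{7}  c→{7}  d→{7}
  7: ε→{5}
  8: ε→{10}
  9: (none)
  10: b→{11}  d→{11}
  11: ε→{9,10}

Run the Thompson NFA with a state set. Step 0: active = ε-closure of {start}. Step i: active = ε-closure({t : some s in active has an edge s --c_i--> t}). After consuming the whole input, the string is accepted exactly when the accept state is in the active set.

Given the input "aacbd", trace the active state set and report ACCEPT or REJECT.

Answer: ACCEPT

Trace:
start: ε-closure({0}) = {0,2}
'a' @ 1: {1,2,3,4,5,6,8,10}
'a' @ 2: {1,2,3,4,5,6,7,8,10}
'c' @ 3: {5,7,8,10}
'b' @ 4: {9,10,11}  (accept∈set)
'd' @ 5: {9,10,11}  (accept∈set)
final: {9,10,11}; accept 9 in set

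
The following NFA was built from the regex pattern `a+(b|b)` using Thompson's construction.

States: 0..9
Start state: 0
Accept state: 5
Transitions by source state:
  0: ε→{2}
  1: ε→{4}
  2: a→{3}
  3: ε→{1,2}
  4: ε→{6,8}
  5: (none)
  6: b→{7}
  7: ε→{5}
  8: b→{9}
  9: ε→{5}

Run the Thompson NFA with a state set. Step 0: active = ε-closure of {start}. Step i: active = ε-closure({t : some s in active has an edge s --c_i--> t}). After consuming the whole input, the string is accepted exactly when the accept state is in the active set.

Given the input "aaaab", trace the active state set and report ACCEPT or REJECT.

Answer: ACCEPT

Steps:
S₀ = ε-closure({0}) = {0,2}
'a' @ 1: {1,2,3,4,6,8}
'a' @ 2: {1,2,3,4,6,8}
'a' @ 3: {1,2,3,4,6,8}
'a' @ 4: {1,2,3,4,6,8}
'b' @ 5: {5,7,9}  (accept∈set)
final: {5,7,9}; accept 5 in set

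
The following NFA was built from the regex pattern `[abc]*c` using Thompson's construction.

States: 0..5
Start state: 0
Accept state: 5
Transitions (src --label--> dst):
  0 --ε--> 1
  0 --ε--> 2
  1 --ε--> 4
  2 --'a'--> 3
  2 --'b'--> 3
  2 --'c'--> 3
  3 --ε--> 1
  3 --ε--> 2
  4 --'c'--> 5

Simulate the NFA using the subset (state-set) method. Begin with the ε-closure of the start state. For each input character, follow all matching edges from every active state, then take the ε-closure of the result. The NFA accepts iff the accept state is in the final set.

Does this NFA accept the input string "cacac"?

S₀ = ε-closure({0}) = {0,1,2,4}
'c' @ 1: {1,2,3,4,5}  [accepting]
'a' @ 2: {1,2,3,4}
'c' @ 3: {1,2,3,4,5}  [accepting]
'a' @ 4: {1,2,3,4}
'c' @ 5: {1,2,3,4,5}  [accepting]
after full input: {1,2,3,4,5}  (accept=5 in)

Answer: ACCEPT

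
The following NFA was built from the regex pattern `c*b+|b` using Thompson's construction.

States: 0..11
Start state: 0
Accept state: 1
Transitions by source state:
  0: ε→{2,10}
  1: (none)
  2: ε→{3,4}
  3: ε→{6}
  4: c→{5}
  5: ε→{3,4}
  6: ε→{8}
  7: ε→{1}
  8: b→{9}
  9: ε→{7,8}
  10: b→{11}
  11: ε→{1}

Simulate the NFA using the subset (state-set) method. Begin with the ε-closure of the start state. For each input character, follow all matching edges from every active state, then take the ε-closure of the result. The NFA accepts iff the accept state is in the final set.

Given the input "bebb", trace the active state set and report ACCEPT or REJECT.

Answer: REJECT

Steps:
initial (ε-close {0}): {0,2,3,4,6,8,10}
'b' @ 1: {1,7,8,9,11}  ✓accept
'e' @ 2: {}  — state set empty
rest 'bb' ignored (set empty)
after full input: {}  (accept=1 not in)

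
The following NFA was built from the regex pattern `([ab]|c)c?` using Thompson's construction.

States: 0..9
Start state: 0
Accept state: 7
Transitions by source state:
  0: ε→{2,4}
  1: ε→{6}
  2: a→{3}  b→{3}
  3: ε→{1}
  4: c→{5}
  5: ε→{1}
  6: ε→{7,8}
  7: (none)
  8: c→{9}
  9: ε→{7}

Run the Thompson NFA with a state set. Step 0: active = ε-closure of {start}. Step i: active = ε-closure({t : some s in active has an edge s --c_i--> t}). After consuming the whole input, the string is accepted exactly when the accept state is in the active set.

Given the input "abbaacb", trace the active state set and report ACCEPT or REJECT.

Answer: REJECT

Derivation:
start: ε-closure({0}) = {0,2,4}
'a' @ 1: {1,3,6,7,8}  [accepting]
'b' @ 2: {}  — no active states
rest 'baacb' ignored (set empty)
final: {}; accept 7 not in set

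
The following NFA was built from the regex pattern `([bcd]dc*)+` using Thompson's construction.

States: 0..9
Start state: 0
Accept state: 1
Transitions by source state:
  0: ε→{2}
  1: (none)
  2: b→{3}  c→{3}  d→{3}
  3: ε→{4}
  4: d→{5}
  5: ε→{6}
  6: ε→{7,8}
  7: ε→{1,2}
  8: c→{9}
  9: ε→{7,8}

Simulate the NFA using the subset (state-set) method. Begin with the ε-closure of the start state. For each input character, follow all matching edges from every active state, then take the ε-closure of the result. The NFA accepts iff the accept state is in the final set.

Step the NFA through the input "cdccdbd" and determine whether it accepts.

Answer: ACCEPT

Steps:
initial (ε-close {0}): {0,2}
'c' @ 1: {3,4}
'd' @ 2: {1,2,5,6,7,8}  ✓accept
'c' @ 3: {1,2,3,4,7,8,9}  ✓accept
'c' @ 4: {1,2,3,4,7,8,9}  ✓accept
'd' @ 5: {1,2,3,4,5,6,7,8}  ✓accept
'b' @ 6: {3,4}
'd' @ 7: {1,2,5,6,7,8}  ✓accept
after full input: {1,2,5,6,7,8}  (accept=1 in)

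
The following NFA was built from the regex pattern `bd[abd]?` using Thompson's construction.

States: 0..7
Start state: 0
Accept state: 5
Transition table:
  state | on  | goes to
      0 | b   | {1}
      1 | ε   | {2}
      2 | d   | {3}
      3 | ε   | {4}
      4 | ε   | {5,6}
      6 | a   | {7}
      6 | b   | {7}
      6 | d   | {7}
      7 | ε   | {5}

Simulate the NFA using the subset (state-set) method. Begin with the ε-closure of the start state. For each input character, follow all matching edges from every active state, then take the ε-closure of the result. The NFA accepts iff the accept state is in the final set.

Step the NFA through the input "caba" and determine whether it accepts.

initial (ε-close {0}): {0}
'c' @ 1: {}  — no active states
rest 'aba' ignored (set empty)
after full input: {}  (accept=5 not in)

Answer: REJECT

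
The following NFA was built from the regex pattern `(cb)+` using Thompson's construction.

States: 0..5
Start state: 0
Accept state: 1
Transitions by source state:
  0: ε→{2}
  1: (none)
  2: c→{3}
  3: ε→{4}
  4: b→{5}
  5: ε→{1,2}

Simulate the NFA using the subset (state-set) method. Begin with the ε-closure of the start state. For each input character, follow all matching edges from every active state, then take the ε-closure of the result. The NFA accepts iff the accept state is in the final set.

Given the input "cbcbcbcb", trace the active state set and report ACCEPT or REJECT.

initial (ε-close {0}): {0,2}
'c' @ 1: {3,4}
'b' @ 2: {1,2,5}  ✓accept
'c' @ 3: {3,4}
'b' @ 4: {1,2,5}  ✓accept
'c' @ 5: {3,4}
'b' @ 6: {1,2,5}  ✓accept
'c' @ 7: {3,4}
'b' @ 8: {1,2,5}  ✓accept
after full input: {1,2,5}  (accept=1 in)

Answer: ACCEPT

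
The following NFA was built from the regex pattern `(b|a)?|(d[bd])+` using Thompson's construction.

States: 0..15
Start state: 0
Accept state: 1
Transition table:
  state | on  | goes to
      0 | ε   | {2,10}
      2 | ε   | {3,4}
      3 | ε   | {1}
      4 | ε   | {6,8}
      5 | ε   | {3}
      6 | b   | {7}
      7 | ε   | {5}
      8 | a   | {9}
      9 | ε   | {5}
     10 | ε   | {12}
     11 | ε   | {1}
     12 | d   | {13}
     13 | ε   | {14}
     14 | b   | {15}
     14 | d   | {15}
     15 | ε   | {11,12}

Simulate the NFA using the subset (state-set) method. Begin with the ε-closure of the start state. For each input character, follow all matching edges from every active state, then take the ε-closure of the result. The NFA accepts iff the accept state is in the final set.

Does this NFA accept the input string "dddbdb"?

Answer: ACCEPT

Derivation:
initial (ε-close {0}): {0,1,2,3,4,6,8,10,12}
'd' @ 1: {13,14}
'd' @ 2: {1,11,12,15}  ✓accept
'd' @ 3: {13,14}
'b' @ 4: {1,11,12,15}  ✓accept
'd' @ 5: {13,14}
'b' @ 6: {1,11,12,15}  ✓accept
final: {1,11,12,15}; accept 1 in set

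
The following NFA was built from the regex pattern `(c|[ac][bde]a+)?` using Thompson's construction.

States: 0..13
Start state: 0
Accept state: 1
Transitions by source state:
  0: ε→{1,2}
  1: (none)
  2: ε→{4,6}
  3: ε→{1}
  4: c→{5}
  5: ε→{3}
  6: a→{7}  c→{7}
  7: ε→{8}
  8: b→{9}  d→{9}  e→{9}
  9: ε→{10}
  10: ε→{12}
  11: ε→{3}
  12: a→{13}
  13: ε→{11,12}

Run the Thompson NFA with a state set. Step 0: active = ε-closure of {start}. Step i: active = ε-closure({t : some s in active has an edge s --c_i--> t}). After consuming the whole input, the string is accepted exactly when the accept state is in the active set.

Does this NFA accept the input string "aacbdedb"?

S₀ = ε-closure({0}) = {0,1,2,4,6}
'a' @ 1: {7,8}
'a' @ 2: {}  — no active states
rest 'cbdedb' ignored (set empty)
end set {} — state 1 not in

Answer: REJECT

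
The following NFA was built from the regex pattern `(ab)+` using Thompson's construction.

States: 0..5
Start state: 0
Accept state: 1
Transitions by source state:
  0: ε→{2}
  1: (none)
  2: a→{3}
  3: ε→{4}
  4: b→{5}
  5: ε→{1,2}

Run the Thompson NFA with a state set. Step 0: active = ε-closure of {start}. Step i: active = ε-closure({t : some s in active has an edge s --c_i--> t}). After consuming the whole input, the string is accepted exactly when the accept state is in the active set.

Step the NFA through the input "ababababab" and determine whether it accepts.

initial (ε-close {0}): {0,2}
'a' @ 1: {3,4}
'b' @ 2: {1,2,5}  (accept∈set)
'a' @ 3: {3,4}
'b' @ 4: {1,2,5}  (accept∈set)
'a' @ 5: {3,4}
'b' @ 6: {1,2,5}  (accept∈set)
'a' @ 7: {3,4}
'b' @ 8: {1,2,5}  (accept∈set)
'a' @ 9: {3,4}
'b' @ 10: {1,2,5}  (accept∈set)
end set {1,2,5} — state 1 in

Answer: ACCEPT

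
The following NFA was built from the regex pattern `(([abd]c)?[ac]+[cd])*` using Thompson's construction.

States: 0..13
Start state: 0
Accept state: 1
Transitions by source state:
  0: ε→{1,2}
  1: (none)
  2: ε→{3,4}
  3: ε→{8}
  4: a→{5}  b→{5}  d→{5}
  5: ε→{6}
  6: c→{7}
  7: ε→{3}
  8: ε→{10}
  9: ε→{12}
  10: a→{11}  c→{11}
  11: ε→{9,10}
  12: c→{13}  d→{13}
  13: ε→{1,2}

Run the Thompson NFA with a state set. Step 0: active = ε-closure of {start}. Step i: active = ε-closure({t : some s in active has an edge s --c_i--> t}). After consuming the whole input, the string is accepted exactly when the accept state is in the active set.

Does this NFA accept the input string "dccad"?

Answer: ACCEPT

Derivation:
initial (ε-close {0}): {0,1,2,3,4,8,10}
'd' @ 1: {5,6}
'c' @ 2: {3,7,8,10}
'c' @ 3: {9,10,11,12}
'a' @ 4: {9,10,11,12}
'd' @ 5: {1,2,3,4,8,10,13}  [accepting]
final: {1,2,3,4,8,10,13}; accept 1 in set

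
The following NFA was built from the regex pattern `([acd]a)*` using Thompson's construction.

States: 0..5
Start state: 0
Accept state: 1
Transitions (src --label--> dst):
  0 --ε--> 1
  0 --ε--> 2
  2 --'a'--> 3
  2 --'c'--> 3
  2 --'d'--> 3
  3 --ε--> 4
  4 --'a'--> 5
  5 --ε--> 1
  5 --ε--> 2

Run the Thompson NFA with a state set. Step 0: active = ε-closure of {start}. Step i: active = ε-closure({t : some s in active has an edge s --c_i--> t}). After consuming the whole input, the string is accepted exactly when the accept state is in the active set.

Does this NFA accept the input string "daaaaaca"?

Answer: ACCEPT

Derivation:
start: ε-closure({0}) = {0,1,2}
'd' @ 1: {3,4}
'a' @ 2: {1,2,5}  (accept∈set)
'a' @ 3: {3,4}
'a' @ 4: {1,2,5}  (accept∈set)
'a' @ 5: {3,4}
'a' @ 6: {1,2,5}  (accept∈set)
'c' @ 7: {3,4}
'a' @ 8: {1,2,5}  (accept∈set)
after full input: {1,2,5}  (accept=1 in)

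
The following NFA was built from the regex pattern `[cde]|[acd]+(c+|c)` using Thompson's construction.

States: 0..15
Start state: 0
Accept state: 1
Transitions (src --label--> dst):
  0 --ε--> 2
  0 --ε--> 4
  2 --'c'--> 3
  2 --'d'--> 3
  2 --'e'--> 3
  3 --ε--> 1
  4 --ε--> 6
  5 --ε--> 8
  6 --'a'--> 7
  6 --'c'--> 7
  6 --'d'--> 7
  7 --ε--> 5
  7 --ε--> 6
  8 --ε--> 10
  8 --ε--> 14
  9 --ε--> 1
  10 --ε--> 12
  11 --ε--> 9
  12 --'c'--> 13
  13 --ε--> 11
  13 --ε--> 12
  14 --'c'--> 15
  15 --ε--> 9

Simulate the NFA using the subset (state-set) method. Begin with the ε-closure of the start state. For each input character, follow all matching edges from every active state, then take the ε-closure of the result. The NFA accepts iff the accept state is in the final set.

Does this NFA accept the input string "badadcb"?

Answer: REJECT

Trace:
S₀ = ε-closure({0}) = {0,2,4,6}
'b' @ 1: {}  — state set empty
rest 'adadcb' ignored (set empty)
end set {} — state 1 not in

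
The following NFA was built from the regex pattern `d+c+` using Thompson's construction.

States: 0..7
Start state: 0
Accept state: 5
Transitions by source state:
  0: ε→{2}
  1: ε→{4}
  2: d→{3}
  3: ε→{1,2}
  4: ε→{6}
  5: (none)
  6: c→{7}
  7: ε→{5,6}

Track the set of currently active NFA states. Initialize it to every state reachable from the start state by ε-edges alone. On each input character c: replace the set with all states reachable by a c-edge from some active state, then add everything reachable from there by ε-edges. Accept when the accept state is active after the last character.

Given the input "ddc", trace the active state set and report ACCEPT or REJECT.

Answer: ACCEPT

Derivation:
S₀ = ε-closure({0}) = {0,2}
'd' @ 1: {1,2,3,4,6}
'd' @ 2: {1,2,3,4,6}
'c' @ 3: {5,6,7}  ✓accept
final: {5,6,7}; accept 5 in set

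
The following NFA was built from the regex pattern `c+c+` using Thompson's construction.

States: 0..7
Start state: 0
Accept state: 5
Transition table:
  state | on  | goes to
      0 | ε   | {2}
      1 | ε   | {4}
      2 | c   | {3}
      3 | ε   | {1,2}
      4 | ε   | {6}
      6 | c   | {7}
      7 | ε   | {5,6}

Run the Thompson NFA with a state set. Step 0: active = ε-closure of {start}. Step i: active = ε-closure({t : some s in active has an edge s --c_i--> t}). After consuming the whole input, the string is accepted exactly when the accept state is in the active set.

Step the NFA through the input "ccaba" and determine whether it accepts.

Answer: REJECT

Trace:
start: ε-closure({0}) = {0,2}
'c' @ 1: {1,2,3,4,6}
'c' @ 2: {1,2,3,4,5,6,7}  [accepting]
'a' @ 3: {}  — no active states
rest 'ba' ignored (set empty)
after full input: {}  (accept=5 not in)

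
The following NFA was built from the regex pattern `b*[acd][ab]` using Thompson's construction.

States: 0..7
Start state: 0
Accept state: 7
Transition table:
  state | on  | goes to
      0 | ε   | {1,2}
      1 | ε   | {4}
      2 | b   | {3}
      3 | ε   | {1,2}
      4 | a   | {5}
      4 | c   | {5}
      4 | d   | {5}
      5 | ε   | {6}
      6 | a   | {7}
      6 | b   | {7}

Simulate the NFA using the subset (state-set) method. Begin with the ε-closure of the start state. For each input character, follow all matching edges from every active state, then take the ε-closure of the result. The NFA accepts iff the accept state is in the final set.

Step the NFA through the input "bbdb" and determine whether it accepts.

start: ε-closure({0}) = {0,1,2,4}
'b' @ 1: {1,2,3,4}
'b' @ 2: {1,2,3,4}
'd' @ 3: {5,6}
'b' @ 4: {7}  [accepting]
final: {7}; accept 7 in set

Answer: ACCEPT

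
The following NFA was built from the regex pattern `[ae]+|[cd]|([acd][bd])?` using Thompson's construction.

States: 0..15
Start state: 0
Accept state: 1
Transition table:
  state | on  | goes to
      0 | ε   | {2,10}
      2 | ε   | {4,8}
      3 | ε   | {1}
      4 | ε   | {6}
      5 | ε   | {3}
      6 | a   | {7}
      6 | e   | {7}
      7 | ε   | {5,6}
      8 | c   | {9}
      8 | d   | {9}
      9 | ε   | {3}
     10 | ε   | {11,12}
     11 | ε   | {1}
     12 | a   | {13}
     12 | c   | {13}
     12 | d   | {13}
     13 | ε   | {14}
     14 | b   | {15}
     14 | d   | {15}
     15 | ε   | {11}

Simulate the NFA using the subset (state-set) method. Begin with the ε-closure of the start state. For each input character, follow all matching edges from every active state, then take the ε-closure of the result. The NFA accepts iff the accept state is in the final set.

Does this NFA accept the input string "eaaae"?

initial (ε-close {0}): {0,1,2,4,6,8,10,11,12}
'e' @ 1: {1,3,5,6,7}  [accepting]
'a' @ 2: {1,3,5,6,7}  [accepting]
'a' @ 3: {1,3,5,6,7}  [accepting]
'a' @ 4: {1,3,5,6,7}  [accepting]
'e' @ 5: {1,3,5,6,7}  [accepting]
after full input: {1,3,5,6,7}  (accept=1 in)

Answer: ACCEPT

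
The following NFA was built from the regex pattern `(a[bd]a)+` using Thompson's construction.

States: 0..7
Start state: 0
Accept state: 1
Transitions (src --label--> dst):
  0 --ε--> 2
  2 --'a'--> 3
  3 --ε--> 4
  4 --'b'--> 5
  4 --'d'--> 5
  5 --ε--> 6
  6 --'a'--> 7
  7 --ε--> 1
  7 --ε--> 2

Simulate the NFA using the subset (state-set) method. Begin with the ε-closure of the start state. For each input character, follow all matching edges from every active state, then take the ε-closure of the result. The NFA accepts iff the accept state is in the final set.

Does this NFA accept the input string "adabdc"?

Answer: REJECT

Steps:
start: ε-closure({0}) = {0,2}
'a' @ 1: {3,4}
'd' @ 2: {5,6}
'a' @ 3: {1,2,7}  (accept∈set)
'b' @ 4: {}  — state set empty
rest 'dc' ignored (set empty)
final: {}; accept 1 not in set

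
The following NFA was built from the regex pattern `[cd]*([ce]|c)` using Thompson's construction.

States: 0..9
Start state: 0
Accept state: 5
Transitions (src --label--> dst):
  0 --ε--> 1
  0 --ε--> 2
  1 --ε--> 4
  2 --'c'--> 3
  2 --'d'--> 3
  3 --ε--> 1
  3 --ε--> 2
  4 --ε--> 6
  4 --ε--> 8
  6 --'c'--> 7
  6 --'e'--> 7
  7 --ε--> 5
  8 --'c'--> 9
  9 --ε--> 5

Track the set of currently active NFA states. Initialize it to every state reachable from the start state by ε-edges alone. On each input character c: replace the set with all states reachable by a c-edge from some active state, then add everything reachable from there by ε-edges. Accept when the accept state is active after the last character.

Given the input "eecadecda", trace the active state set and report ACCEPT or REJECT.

Answer: REJECT

Trace:
initial (ε-close {0}): {0,1,2,4,6,8}
'e' @ 1: {5,7}  (accept∈set)
'e' @ 2: {}  — state set empty
rest 'cadecda' ignored (set empty)
after full input: {}  (accept=5 not in)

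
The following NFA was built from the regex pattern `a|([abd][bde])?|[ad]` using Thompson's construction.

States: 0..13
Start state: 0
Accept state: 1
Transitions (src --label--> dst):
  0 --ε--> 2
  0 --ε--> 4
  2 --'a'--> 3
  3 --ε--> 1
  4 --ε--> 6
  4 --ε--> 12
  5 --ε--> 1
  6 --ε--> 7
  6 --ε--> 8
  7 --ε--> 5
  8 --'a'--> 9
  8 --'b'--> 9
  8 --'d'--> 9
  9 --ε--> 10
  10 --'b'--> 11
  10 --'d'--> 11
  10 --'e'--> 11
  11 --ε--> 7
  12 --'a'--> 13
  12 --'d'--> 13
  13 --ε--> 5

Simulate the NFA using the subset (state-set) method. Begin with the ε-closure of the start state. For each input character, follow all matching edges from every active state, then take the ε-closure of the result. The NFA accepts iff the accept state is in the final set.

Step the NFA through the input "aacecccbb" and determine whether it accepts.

initial (ε-close {0}): {0,1,2,4,5,6,7,8,12}
'a' @ 1: {1,3,5,9,10,13}  [accepting]
'a' @ 2: {}  — no active states
rest 'cecccbb' ignored (set empty)
final: {}; accept 1 not in set

Answer: REJECT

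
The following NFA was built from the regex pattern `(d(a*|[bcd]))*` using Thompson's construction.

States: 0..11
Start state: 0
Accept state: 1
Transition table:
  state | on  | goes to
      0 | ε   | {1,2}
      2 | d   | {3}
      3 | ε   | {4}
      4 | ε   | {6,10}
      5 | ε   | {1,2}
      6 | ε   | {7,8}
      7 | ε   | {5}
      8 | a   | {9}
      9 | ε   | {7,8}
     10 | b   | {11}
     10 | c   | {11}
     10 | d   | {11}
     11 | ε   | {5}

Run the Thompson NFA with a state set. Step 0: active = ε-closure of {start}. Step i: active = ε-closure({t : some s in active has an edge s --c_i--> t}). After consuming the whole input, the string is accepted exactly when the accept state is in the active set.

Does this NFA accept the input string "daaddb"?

Answer: ACCEPT

Trace:
S₀ = ε-closure({0}) = {0,1,2}
'd' @ 1: {1,2,3,4,5,6,7,8,10}  (accept∈set)
'a' @ 2: {1,2,5,7,8,9}  (accept∈set)
'a' @ 3: {1,2,5,7,8,9}  (accept∈set)
'd' @ 4: {1,2,3,4,5,6,7,8,10}  (accept∈set)
'd' @ 5: {1,2,3,4,5,6,7,8,10,11}  (accept∈set)
'b' @ 6: {1,2,5,11}  (accept∈set)
end set {1,2,5,11} — state 1 in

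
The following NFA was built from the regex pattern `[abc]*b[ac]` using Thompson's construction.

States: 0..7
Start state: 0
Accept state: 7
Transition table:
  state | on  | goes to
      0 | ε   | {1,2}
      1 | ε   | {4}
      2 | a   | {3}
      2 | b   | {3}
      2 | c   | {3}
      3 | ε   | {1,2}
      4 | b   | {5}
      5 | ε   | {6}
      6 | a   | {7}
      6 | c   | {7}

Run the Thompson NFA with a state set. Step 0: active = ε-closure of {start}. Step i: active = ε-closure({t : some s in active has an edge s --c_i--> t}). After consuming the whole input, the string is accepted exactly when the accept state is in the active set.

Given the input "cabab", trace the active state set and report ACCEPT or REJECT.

initial (ε-close {0}): {0,1,2,4}
'c' @ 1: {1,2,3,4}
'a' @ 2: {1,2,3,4}
'b' @ 3: {1,2,3,4,5,6}
'a' @ 4: {1,2,3,4,7}  (accept∈set)
'b' @ 5: {1,2,3,4,5,6}
end set {1,2,3,4,5,6} — state 7 not in

Answer: REJECT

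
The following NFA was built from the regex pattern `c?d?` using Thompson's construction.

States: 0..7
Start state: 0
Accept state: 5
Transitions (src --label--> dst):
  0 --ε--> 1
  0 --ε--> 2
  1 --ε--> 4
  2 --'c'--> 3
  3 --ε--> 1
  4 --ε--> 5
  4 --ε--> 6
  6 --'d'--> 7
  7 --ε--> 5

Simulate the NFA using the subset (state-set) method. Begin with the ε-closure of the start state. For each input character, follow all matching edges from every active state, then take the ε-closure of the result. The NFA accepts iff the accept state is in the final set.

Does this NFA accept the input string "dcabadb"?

Answer: REJECT

Trace:
start: ε-closure({0}) = {0,1,2,4,5,6}
'd' @ 1: {5,7}  ✓accept
'c' @ 2: {}  — dead — no transitions
rest 'abadb' ignored (set empty)
final: {}; accept 5 not in set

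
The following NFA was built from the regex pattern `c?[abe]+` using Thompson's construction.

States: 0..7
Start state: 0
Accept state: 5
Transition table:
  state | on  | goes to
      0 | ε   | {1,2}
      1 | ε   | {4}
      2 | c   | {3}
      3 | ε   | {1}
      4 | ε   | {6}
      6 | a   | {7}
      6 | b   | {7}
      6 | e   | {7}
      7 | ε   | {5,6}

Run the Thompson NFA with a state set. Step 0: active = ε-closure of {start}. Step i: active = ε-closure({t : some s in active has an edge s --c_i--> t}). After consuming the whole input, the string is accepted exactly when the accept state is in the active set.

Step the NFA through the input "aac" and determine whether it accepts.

initial (ε-close {0}): {0,1,2,4,6}
'a' @ 1: {5,6,7}  [accepting]
'a' @ 2: {5,6,7}  [accepting]
'c' @ 3: {}  — dead — no transitions
final: {}; accept 5 not in set

Answer: REJECT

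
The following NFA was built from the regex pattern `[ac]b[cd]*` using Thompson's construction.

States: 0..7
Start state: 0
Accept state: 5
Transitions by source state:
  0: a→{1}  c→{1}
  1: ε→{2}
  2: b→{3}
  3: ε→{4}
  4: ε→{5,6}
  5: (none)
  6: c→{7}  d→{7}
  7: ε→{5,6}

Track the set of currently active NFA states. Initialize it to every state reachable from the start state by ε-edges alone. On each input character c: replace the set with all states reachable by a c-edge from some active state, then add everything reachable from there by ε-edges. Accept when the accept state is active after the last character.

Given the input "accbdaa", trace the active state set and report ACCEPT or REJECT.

initial (ε-close {0}): {0}
'a' @ 1: {1,2}
'c' @ 2: {}  — no active states
rest 'cbdaa' ignored (set empty)
final: {}; accept 5 not in set

Answer: REJECT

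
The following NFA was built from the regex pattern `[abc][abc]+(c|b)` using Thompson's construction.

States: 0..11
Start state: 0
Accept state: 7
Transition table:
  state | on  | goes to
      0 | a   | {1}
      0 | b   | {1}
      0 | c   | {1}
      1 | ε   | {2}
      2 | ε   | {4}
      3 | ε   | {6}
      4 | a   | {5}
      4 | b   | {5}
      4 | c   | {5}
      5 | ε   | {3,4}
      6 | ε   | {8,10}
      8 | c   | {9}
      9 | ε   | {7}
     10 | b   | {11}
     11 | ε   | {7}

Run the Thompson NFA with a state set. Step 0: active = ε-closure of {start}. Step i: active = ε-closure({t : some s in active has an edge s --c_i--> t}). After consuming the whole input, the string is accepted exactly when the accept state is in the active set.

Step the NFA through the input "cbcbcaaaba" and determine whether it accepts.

Answer: REJECT

Derivation:
initial (ε-close {0}): {0}
'c' @ 1: {1,2,4}
'b' @ 2: {3,4,5,6,8,10}
'c' @ 3: {3,4,5,6,7,8,9,10}  ✓accept
'b' @ 4: {3,4,5,6,7,8,10,11}  ✓accept
'c' @ 5: {3,4,5,6,7,8,9,10}  ✓accept
'a' @ 6: {3,4,5,6,8,10}
'a' @ 7: {3,4,5,6,8,10}
'a' @ 8: {3,4,5,6,8,10}
'b' @ 9: {3,4,5,6,7,8,10,11}  ✓accept
'a' @ 10: {3,4,5,6,8,10}
final: {3,4,5,6,8,10}; accept 7 not in set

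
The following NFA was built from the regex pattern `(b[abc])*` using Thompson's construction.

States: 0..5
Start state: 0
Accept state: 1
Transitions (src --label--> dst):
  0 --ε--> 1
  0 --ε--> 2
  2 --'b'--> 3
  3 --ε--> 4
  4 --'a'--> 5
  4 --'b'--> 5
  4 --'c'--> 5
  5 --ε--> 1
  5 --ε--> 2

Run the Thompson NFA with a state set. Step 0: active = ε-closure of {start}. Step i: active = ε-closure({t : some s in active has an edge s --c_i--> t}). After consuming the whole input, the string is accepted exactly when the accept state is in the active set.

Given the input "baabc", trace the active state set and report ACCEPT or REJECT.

Answer: REJECT

Derivation:
initial (ε-close {0}): {0,1,2}
'b' @ 1: {3,4}
'a' @ 2: {1,2,5}  [accepting]
'a' @ 3: {}  — state set empty
rest 'bc' ignored (set empty)
after full input: {}  (accept=1 not in)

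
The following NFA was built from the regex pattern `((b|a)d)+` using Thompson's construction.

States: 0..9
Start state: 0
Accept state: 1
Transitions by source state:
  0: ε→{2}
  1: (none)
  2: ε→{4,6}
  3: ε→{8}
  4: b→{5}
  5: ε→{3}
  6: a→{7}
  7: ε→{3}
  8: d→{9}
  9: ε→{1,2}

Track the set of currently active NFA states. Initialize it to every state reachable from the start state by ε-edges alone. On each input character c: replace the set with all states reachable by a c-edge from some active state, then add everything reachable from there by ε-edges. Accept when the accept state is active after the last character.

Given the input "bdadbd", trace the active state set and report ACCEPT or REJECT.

Answer: ACCEPT

Derivation:
S₀ = ε-closure({0}) = {0,2,4,6}
'b' @ 1: {3,5,8}
'd' @ 2: {1,2,4,6,9}  [accepting]
'a' @ 3: {3,7,8}
'd' @ 4: {1,2,4,6,9}  [accepting]
'b' @ 5: {3,5,8}
'd' @ 6: {1,2,4,6,9}  [accepting]
after full input: {1,2,4,6,9}  (accept=1 in)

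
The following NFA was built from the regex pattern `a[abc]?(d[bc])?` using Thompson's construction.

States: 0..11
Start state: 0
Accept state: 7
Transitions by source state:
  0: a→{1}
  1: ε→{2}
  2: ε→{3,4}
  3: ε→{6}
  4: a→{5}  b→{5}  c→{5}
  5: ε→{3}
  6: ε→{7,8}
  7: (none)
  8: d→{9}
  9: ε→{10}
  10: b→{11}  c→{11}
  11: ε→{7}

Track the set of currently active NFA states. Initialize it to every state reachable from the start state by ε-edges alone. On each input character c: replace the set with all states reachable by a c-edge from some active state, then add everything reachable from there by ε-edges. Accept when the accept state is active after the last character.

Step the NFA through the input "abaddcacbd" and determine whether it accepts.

S₀ = ε-closure({0}) = {0}
'a' @ 1: {1,2,3,4,6,7,8}  [accepting]
'b' @ 2: {3,5,6,7,8}  [accepting]
'a' @ 3: {}  — state set empty
rest 'ddcacbd' ignored (set empty)
end set {} — state 7 not in

Answer: REJECT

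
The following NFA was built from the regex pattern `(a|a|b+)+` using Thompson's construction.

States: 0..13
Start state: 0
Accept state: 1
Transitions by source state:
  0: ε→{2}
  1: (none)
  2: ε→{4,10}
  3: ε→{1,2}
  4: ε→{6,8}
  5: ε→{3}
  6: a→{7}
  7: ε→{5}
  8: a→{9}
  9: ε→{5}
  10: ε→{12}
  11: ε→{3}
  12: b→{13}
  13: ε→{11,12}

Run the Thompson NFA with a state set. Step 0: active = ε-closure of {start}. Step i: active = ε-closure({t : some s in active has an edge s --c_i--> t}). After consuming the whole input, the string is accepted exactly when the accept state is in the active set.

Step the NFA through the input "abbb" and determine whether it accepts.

start: ε-closure({0}) = {0,2,4,6,8,10,12}
'a' @ 1: {1,2,3,4,5,6,7,8,9,10,12}  [accepting]
'b' @ 2: {1,2,3,4,6,8,10,11,12,13}  [accepting]
'b' @ 3: {1,2,3,4,6,8,10,11,12,13}  [accepting]
'b' @ 4: {1,2,3,4,6,8,10,11,12,13}  [accepting]
final: {1,2,3,4,6,8,10,11,12,13}; accept 1 in set

Answer: ACCEPT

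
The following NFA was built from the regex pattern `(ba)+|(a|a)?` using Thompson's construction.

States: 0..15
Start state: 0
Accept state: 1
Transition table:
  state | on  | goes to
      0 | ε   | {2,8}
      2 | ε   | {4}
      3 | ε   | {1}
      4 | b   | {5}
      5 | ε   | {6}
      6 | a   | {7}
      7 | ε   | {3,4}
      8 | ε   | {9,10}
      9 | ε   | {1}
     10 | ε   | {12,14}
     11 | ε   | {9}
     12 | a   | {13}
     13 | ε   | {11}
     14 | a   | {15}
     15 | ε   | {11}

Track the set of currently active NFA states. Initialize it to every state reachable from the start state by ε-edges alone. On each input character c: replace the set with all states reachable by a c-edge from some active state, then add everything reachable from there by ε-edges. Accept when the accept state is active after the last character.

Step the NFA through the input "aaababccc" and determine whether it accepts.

S₀ = ε-closure({0}) = {0,1,2,4,8,9,10,12,14}
'a' @ 1: {1,9,11,13,15}  [accepting]
'a' @ 2: {}  — state set empty
rest 'ababccc' ignored (set empty)
end set {} — state 1 not in

Answer: REJECT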